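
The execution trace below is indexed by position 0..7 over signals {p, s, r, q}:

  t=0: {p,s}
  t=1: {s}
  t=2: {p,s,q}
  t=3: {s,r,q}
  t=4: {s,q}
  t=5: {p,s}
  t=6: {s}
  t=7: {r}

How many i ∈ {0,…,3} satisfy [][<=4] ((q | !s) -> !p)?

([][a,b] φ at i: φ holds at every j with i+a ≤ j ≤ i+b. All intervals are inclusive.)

1

Evaluate at each i in [0,3]:
  i=0: ✗ (fails at j=2)
  i=1: ✗ (fails at j=2)
  i=2: ✗ (fails at j=2)
  i=3: ✓ (all of [3,7])
Positions where it holds: {3} → 1.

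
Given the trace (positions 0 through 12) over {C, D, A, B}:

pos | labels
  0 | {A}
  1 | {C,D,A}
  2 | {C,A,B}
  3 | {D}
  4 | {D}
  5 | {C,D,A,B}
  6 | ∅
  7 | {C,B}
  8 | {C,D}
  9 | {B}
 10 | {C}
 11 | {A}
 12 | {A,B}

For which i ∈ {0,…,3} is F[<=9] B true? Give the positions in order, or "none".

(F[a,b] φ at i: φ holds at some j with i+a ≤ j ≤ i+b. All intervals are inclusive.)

0, 1, 2, 3

Evaluate at each i in [0,3]:
  i=0: ✓ (witness j=2)
  i=1: ✓ (witness j=2)
  i=2: ✓ (witness j=2)
  i=3: ✓ (witness j=5)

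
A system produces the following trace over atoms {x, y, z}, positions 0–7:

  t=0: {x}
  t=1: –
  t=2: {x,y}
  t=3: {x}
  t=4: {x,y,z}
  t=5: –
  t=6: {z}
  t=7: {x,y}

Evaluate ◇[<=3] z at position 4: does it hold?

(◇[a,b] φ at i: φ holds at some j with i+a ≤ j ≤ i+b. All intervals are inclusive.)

Yes

Check z at each j in [4,7]:
  j=4: true
  j=5: false
  j=6: true
  j=7: false
Found at j=4 → formula holds.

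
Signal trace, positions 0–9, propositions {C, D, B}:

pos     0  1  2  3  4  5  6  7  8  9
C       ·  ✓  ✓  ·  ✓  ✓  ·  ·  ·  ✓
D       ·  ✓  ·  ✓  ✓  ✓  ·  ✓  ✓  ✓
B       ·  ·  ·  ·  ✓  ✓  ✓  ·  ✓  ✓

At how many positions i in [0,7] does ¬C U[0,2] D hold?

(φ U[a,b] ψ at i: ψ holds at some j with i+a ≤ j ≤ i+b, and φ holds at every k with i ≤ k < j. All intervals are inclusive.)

7

Evaluate at each i in [0,7]:
  i=0: ✓ (rhs at j=1; lhs holds on [0,0])
  i=1: ✓ (rhs at j=1)
  i=2: ✗ (lhs fails at k=2 before rhs at j=3)
  i=3: ✓ (rhs at j=3)
  i=4: ✓ (rhs at j=4)
  i=5: ✓ (rhs at j=5)
  i=6: ✓ (rhs at j=7; lhs holds on [6,6])
  i=7: ✓ (rhs at j=7)
Positions where it holds: {0, 1, 3, 4, 5, 6, 7} → 7.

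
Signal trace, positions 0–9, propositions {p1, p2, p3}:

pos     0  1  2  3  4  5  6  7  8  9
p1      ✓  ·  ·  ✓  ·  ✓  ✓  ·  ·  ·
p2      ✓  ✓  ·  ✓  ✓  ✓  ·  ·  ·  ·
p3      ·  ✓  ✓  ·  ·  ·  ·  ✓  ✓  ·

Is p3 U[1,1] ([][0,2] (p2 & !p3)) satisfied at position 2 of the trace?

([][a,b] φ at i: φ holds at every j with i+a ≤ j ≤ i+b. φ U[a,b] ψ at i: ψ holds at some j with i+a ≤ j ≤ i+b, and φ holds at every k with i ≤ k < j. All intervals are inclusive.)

Need some j in [3,3] with [][0,2] (p2 & !p3), and p3 at every k in [2,j-1].
  j=3: [][0,2] (p2 & !p3) holds; p3 holds at every k in [2,2] → satisfied.

Holds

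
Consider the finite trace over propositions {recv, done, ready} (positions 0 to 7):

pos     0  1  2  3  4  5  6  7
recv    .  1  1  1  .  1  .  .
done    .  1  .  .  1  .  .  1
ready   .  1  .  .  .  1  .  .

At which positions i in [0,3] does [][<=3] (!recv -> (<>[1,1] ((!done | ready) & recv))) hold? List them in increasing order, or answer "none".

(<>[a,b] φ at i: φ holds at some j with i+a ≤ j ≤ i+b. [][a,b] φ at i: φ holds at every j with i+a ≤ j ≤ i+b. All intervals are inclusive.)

Evaluate at each i in [0,3]:
  i=0: ✓ (all of [0,3])
  i=1: ✓ (all of [1,4])
  i=2: ✓ (all of [2,5])
  i=3: ✗ (fails at j=6)

0, 1, 2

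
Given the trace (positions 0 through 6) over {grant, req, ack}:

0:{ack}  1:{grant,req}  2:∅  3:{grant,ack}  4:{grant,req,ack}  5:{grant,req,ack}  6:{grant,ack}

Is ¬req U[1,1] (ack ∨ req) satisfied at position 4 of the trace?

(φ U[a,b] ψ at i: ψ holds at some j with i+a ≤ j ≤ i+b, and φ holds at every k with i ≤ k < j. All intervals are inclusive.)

No

Need some j in [5,5] with (ack ∨ req), and ¬req at every k in [4,j-1].
  j=5: (ack ∨ req) holds, but ¬req fails at k=4 → not this j.
No j in the window works → until fails.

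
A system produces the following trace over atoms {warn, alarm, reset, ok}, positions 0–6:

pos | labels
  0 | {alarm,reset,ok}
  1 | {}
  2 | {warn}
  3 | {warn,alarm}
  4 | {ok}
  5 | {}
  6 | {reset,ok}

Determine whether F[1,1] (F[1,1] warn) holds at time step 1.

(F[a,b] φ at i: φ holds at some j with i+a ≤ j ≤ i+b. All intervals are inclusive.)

Check F[1,1] warn at each j in [2,2]:
  j=2: holds (witness at 3)
Found at j=2 → formula holds.

Holds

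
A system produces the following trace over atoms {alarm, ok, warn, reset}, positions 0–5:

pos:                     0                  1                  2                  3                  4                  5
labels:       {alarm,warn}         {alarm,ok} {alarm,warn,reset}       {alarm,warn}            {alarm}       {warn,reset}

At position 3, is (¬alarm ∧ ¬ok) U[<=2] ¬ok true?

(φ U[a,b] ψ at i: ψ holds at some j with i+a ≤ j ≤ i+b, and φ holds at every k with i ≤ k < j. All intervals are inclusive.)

Need some j in [3,5] with ¬ok, and (¬alarm ∧ ¬ok) at every k in [3,j-1].
  j=3: ¬ok holds; no prefix to check → satisfied.

Holds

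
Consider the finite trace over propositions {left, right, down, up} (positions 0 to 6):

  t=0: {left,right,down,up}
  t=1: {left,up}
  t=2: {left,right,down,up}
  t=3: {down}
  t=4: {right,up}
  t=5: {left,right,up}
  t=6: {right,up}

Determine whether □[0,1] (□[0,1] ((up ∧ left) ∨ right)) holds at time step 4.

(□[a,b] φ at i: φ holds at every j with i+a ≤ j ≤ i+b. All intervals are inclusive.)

Holds

Check □[0,1] ((up ∧ left) ∨ right) at every j in [4,5]:
  j=4: holds on [4,5]
  j=5: holds on [5,6]
All positions satisfy it → formula holds.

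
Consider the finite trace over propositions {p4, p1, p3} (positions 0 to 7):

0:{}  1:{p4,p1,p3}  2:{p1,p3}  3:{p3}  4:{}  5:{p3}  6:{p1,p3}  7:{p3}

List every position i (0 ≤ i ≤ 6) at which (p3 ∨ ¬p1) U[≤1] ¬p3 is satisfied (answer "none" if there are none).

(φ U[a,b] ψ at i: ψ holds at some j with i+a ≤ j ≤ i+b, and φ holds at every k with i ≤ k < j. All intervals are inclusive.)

Evaluate at each i in [0,6]:
  i=0: ✓ (rhs at j=0)
  i=1: ✗ (no rhs in [1,2])
  i=2: ✗ (no rhs in [2,3])
  i=3: ✓ (rhs at j=4; lhs holds on [3,3])
  i=4: ✓ (rhs at j=4)
  i=5: ✗ (no rhs in [5,6])
  i=6: ✗ (no rhs in [6,7])

0, 3, 4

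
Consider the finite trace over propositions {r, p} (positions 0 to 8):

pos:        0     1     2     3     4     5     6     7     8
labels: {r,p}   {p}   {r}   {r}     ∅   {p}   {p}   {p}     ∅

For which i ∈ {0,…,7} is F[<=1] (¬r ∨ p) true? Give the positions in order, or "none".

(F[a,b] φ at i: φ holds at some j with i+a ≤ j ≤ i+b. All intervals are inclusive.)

0, 1, 3, 4, 5, 6, 7

Evaluate at each i in [0,7]:
  i=0: ✓ (witness j=0)
  i=1: ✓ (witness j=1)
  i=2: ✗ (none in [2,3])
  i=3: ✓ (witness j=4)
  i=4: ✓ (witness j=4)
  i=5: ✓ (witness j=5)
  i=6: ✓ (witness j=6)
  i=7: ✓ (witness j=7)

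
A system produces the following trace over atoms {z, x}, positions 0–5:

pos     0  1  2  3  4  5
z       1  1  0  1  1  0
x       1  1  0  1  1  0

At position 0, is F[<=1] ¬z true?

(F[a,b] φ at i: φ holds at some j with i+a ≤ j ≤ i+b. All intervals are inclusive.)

Check ¬z at each j in [0,1]:
  j=0: false
  j=1: false
No position in the window satisfies it → formula fails.

Does not hold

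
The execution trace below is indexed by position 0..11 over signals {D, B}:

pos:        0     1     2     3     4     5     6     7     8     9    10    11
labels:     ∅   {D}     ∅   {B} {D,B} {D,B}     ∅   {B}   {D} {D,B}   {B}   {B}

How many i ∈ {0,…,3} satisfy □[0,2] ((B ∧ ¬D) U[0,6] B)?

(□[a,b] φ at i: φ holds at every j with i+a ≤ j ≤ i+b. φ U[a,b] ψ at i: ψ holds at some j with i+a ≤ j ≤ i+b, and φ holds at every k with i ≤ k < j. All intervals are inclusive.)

Evaluate at each i in [0,3]:
  i=0: ✗ (fails at j=0)
  i=1: ✗ (fails at j=1)
  i=2: ✗ (fails at j=2)
  i=3: ✓ (all of [3,5])
Positions where it holds: {3} → 1.

1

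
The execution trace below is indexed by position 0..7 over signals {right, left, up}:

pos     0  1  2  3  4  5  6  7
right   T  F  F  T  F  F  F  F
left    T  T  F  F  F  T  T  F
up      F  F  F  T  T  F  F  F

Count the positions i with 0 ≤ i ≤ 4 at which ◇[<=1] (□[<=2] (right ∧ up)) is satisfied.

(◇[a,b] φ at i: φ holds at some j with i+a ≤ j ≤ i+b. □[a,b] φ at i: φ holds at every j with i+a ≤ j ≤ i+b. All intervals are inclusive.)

Evaluate at each i in [0,4]:
  i=0: ✗ (none in [0,1])
  i=1: ✗ (none in [1,2])
  i=2: ✗ (none in [2,3])
  i=3: ✗ (none in [3,4])
  i=4: ✗ (none in [4,5])
Positions where it holds: {} → 0.

0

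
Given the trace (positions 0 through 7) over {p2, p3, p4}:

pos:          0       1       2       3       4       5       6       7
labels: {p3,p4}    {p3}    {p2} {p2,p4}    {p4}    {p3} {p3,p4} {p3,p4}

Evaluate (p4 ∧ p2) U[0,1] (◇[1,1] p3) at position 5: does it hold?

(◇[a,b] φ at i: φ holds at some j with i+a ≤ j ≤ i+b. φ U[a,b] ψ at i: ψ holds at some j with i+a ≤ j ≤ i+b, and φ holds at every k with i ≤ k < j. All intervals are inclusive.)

True

Need some j in [5,6] with ◇[1,1] p3, and (p4 ∧ p2) at every k in [5,j-1].
  j=5: ◇[1,1] p3 holds; no prefix to check → satisfied.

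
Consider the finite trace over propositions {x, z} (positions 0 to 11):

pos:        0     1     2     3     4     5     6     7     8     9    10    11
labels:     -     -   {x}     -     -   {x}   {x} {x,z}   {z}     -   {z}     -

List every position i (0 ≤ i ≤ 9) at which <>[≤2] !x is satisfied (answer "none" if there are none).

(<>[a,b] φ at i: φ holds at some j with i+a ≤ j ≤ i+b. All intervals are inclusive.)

0, 1, 2, 3, 4, 6, 7, 8, 9

Evaluate at each i in [0,9]:
  i=0: ✓ (witness j=0)
  i=1: ✓ (witness j=1)
  i=2: ✓ (witness j=3)
  i=3: ✓ (witness j=3)
  i=4: ✓ (witness j=4)
  i=5: ✗ (none in [5,7])
  i=6: ✓ (witness j=8)
  i=7: ✓ (witness j=8)
  i=8: ✓ (witness j=8)
  i=9: ✓ (witness j=9)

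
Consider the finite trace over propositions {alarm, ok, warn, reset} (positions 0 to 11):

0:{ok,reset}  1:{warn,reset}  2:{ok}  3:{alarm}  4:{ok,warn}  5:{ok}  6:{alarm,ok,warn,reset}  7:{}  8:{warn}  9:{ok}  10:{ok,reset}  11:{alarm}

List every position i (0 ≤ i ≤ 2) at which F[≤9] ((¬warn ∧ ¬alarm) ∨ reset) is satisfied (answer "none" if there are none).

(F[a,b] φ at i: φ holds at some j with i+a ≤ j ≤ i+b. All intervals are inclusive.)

0, 1, 2

Evaluate at each i in [0,2]:
  i=0: ✓ (witness j=0)
  i=1: ✓ (witness j=1)
  i=2: ✓ (witness j=2)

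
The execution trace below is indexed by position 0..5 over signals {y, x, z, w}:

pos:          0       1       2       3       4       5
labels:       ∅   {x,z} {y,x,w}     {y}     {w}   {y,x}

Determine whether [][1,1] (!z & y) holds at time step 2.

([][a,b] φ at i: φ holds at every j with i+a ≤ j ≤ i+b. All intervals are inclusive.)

True

Check (!z & y) at every j in [3,3]:
  j=3: true
All positions satisfy it → formula holds.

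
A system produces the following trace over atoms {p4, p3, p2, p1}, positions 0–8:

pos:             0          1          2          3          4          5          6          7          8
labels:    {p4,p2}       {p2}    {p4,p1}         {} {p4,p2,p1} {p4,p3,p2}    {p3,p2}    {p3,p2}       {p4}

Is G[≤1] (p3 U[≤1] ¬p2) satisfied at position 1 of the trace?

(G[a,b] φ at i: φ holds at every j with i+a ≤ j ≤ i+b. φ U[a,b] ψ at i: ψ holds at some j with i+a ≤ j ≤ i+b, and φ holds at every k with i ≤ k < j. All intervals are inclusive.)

Check (p3 U[≤1] ¬p2) at every j in [1,2]:
  j=1: fails
  j=2: holds
Fails at j=1 → formula fails.

No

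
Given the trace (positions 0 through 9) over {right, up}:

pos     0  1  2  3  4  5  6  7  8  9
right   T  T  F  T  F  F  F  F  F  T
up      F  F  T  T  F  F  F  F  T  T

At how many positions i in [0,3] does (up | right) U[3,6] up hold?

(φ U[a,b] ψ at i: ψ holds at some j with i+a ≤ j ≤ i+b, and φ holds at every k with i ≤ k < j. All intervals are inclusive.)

1

Evaluate at each i in [0,3]:
  i=0: ✓ (rhs at j=3; lhs holds on [0,2])
  i=1: ✗ (no rhs in [4,7])
  i=2: ✗ (lhs fails at k=4 before rhs at j=8)
  i=3: ✗ (lhs fails at k=4 before rhs at j=8)
Positions where it holds: {0} → 1.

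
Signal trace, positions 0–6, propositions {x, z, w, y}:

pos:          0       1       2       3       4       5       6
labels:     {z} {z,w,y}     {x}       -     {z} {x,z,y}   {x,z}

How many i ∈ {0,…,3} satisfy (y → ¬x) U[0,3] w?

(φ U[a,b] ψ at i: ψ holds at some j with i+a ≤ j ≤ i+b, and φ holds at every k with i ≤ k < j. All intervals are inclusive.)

2

Evaluate at each i in [0,3]:
  i=0: ✓ (rhs at j=1; lhs holds on [0,0])
  i=1: ✓ (rhs at j=1)
  i=2: ✗ (no rhs in [2,5])
  i=3: ✗ (no rhs in [3,6])
Positions where it holds: {0, 1} → 2.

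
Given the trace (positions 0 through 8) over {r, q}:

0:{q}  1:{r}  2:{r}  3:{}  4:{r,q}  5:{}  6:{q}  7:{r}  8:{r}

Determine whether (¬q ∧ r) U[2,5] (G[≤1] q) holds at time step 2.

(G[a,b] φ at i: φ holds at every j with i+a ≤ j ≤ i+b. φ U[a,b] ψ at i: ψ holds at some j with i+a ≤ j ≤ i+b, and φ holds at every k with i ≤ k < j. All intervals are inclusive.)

Need some j in [4,7] with G[≤1] q, and (¬q ∧ r) at every k in [2,j-1].
  j=4: G[≤1] q — fails at 5.
  j=5: G[≤1] q — fails at 5.
  j=6: G[≤1] q — fails at 7.
  j=7: G[≤1] q — fails at 7.
No j in the window works → until fails.

Does not hold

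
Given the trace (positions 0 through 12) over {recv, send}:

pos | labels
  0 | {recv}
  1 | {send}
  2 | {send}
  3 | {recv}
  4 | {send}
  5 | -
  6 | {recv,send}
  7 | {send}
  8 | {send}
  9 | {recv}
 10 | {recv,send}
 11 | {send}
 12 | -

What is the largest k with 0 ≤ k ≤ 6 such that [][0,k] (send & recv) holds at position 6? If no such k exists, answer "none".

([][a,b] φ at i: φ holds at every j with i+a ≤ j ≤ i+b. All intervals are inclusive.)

(send & recv) must hold from j=6 onward; find where it first fails.
  j=6: holds
  j=7: fails
Holds on [6,6], so largest k = 0.

0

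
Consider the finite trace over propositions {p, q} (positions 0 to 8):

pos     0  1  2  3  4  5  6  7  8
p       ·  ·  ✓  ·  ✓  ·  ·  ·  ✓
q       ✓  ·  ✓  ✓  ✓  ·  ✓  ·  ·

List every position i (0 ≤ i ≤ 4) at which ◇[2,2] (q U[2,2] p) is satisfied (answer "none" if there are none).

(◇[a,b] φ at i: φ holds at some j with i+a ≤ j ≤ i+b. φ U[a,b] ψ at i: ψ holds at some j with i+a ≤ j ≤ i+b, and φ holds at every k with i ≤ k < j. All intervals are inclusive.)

0

Evaluate at each i in [0,4]:
  i=0: ✓ (witness j=2)
  i=1: ✗ (none in [3,3])
  i=2: ✗ (none in [4,4])
  i=3: ✗ (none in [5,5])
  i=4: ✗ (none in [6,6])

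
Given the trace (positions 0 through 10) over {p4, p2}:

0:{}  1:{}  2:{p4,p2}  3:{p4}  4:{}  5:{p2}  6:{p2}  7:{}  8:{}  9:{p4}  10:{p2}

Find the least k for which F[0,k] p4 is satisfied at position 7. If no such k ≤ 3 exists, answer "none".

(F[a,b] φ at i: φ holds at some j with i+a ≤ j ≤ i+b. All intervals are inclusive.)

Scan j = 7,8,… for p4:
  j=7: fails
  j=8: fails
  j=9: holds
First hit at j=9, so smallest k = 9-7 = 2.

2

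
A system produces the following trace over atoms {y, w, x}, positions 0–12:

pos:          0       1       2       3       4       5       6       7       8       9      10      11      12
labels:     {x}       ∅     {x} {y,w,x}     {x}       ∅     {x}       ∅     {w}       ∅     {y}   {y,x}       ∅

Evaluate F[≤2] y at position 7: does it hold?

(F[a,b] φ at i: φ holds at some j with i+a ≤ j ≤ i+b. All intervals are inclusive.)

False

Check y at each j in [7,9]:
  j=7: false
  j=8: false
  j=9: false
No position in the window satisfies it → formula fails.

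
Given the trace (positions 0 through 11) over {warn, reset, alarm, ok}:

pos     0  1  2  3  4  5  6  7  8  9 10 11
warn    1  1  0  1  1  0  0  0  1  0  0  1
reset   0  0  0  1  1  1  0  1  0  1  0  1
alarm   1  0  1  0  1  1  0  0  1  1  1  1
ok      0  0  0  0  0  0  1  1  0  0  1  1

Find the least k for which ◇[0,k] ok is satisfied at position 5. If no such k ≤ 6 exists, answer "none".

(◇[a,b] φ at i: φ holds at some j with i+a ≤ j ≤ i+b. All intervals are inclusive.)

Scan j = 5,6,… for ok:
  j=5: fails
  j=6: holds
First hit at j=6, so smallest k = 6-5 = 1.

1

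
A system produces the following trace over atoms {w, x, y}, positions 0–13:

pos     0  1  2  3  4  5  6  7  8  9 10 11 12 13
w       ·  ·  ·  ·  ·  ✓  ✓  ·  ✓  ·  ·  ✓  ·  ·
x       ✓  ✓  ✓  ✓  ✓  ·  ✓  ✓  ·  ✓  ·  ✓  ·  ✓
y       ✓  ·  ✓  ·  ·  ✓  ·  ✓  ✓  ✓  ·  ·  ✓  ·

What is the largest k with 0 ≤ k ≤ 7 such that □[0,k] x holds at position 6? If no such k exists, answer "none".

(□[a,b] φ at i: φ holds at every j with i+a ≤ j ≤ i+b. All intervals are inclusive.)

x must hold from j=6 onward; find where it first fails.
  j=6: holds
  j=7: holds
  j=8: fails
Holds on [6,7], so largest k = 1.

1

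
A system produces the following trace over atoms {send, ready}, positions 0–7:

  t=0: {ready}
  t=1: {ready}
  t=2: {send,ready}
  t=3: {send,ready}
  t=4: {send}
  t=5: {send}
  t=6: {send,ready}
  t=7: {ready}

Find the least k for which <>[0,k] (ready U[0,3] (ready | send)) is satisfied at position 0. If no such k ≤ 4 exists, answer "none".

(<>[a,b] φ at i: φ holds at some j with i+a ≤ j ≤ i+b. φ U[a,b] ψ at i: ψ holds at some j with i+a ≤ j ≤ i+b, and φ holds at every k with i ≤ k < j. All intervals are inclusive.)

0

Scan j = 0,1,… for (ready U[0,3] (ready | send)):
  j=0: holds
First hit at j=0, so smallest k = 0-0 = 0.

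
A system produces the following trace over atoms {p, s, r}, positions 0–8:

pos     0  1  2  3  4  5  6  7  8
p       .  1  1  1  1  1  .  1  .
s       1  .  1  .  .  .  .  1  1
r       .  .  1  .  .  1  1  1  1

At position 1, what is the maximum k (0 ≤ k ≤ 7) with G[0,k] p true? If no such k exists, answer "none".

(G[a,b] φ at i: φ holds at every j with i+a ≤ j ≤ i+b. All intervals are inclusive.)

p must hold from j=1 onward; find where it first fails.
  j=1: holds
  j=2: holds
  j=3: holds
  j=4: holds
  j=5: holds
  j=6: fails
Holds on [1,5], so largest k = 4.

4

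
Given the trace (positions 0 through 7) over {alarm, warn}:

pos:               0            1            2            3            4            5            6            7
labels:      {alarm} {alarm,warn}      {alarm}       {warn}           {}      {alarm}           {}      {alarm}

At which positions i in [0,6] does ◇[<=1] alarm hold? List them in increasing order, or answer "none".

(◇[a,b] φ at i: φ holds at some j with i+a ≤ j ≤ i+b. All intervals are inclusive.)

0, 1, 2, 4, 5, 6

Evaluate at each i in [0,6]:
  i=0: ✓ (witness j=0)
  i=1: ✓ (witness j=1)
  i=2: ✓ (witness j=2)
  i=3: ✗ (none in [3,4])
  i=4: ✓ (witness j=5)
  i=5: ✓ (witness j=5)
  i=6: ✓ (witness j=7)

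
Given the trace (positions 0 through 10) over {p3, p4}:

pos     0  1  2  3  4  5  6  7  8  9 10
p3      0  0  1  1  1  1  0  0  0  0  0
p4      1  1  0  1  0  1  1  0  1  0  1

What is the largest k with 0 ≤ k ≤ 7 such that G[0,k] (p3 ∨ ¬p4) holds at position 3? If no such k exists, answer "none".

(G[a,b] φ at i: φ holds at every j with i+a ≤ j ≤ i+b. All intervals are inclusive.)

(p3 ∨ ¬p4) must hold from j=3 onward; find where it first fails.
  j=3: holds
  j=4: holds
  j=5: holds
  j=6: fails
Holds on [3,5], so largest k = 2.

2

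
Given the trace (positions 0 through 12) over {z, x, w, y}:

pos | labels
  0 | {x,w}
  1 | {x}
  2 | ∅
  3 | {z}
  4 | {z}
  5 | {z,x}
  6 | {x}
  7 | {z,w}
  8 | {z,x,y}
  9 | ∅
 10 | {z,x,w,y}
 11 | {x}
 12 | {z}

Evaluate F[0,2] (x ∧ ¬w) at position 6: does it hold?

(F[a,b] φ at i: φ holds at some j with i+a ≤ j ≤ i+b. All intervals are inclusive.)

Yes

Check (x ∧ ¬w) at each j in [6,8]:
  j=6: true
  j=7: false
  j=8: true
Found at j=6 → formula holds.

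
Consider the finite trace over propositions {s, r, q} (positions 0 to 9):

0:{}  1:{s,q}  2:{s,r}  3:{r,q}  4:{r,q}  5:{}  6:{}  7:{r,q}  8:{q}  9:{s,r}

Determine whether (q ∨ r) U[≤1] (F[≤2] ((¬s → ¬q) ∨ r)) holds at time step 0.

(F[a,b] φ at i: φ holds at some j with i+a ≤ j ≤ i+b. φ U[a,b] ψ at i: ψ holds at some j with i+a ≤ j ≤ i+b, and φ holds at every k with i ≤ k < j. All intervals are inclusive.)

Need some j in [0,1] with F[≤2] ((¬s → ¬q) ∨ r), and (q ∨ r) at every k in [0,j-1].
  j=0: F[≤2] ((¬s → ¬q) ∨ r) holds; no prefix to check → satisfied.

Yes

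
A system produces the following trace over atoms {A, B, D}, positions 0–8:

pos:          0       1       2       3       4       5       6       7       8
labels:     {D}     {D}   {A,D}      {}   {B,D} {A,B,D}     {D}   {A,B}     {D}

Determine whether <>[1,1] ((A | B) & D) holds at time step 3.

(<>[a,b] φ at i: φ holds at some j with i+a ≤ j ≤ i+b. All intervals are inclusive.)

Check ((A | B) & D) at each j in [4,4]:
  j=4: true
Found at j=4 → formula holds.

Yes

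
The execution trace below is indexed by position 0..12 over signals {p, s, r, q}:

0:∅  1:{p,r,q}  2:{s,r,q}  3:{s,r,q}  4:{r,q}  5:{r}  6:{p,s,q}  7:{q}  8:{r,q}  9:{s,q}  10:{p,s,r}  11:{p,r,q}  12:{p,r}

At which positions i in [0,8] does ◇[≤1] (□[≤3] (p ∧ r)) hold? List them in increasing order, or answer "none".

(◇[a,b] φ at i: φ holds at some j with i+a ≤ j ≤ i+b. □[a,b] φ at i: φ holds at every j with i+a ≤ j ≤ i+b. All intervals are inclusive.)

Evaluate at each i in [0,8]:
  i=0: ✗ (none in [0,1])
  i=1: ✗ (none in [1,2])
  i=2: ✗ (none in [2,3])
  i=3: ✗ (none in [3,4])
  i=4: ✗ (none in [4,5])
  i=5: ✗ (none in [5,6])
  i=6: ✗ (none in [6,7])
  i=7: ✗ (none in [7,8])
  i=8: ✗ (none in [8,9])

none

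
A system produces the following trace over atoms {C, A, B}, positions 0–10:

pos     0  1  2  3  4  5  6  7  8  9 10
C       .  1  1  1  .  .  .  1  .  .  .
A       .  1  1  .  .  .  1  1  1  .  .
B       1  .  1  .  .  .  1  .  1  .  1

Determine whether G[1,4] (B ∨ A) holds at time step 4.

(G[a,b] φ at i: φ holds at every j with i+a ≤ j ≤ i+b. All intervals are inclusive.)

Check (B ∨ A) at every j in [5,8]:
  j=5: false
  j=6: true
  j=7: true
  j=8: true
Fails at j=5 → formula fails.

False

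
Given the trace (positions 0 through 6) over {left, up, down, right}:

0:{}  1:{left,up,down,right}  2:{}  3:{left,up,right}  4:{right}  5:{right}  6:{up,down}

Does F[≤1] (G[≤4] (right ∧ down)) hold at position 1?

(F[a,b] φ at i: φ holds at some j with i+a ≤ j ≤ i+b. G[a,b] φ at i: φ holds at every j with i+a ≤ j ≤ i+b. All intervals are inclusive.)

Check G[≤4] (right ∧ down) at each j in [1,2]:
  j=1: fails at 2
  j=2: fails at 2
No position in the window satisfies it → formula fails.

False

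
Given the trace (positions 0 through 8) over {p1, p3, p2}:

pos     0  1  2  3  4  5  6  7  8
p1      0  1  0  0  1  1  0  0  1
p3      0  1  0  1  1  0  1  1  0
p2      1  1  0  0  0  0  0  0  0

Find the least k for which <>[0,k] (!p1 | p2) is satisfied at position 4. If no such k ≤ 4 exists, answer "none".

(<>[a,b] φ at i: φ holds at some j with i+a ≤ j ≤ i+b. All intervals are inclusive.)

2

Scan j = 4,5,… for (!p1 | p2):
  j=4: fails
  j=5: fails
  j=6: holds
First hit at j=6, so smallest k = 6-4 = 2.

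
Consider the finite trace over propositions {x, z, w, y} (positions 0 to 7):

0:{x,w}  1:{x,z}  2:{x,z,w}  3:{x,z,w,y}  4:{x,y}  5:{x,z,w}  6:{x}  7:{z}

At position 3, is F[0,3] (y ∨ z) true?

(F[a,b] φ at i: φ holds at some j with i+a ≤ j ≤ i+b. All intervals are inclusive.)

Check (y ∨ z) at each j in [3,6]:
  j=3: true
  j=4: true
  j=5: true
  j=6: false
Found at j=3 → formula holds.

Holds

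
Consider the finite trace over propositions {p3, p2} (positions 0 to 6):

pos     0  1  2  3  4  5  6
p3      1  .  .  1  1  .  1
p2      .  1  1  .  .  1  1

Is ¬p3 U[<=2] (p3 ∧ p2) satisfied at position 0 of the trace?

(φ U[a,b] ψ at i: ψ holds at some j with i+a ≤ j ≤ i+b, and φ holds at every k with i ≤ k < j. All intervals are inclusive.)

Need some j in [0,2] with (p3 ∧ p2), and ¬p3 at every k in [0,j-1].
  j=0: (p3 ∧ p2) false.
  j=1: (p3 ∧ p2) false.
  j=2: (p3 ∧ p2) false.
No j in the window works → until fails.

Does not hold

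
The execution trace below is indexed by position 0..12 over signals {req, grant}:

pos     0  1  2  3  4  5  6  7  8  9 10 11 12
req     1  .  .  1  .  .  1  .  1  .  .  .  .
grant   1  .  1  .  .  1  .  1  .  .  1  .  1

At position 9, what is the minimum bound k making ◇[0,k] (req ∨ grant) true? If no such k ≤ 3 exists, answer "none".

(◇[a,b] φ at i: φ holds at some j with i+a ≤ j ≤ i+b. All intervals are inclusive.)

Scan j = 9,10,… for (req ∨ grant):
  j=9: fails
  j=10: holds
First hit at j=10, so smallest k = 10-9 = 1.

1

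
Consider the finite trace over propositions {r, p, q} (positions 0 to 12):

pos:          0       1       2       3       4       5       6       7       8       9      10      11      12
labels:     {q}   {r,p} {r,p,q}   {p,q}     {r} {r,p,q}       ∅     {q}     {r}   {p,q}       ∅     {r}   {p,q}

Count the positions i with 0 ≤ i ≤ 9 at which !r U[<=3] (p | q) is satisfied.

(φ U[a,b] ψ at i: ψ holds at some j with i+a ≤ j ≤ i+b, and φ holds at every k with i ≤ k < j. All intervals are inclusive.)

Evaluate at each i in [0,9]:
  i=0: ✓ (rhs at j=0)
  i=1: ✓ (rhs at j=1)
  i=2: ✓ (rhs at j=2)
  i=3: ✓ (rhs at j=3)
  i=4: ✗ (lhs fails at k=4 before rhs at j=5)
  i=5: ✓ (rhs at j=5)
  i=6: ✓ (rhs at j=7; lhs holds on [6,6])
  i=7: ✓ (rhs at j=7)
  i=8: ✗ (lhs fails at k=8 before rhs at j=9)
  i=9: ✓ (rhs at j=9)
Positions where it holds: {0, 1, 2, 3, 5, 6, 7, 9} → 8.

8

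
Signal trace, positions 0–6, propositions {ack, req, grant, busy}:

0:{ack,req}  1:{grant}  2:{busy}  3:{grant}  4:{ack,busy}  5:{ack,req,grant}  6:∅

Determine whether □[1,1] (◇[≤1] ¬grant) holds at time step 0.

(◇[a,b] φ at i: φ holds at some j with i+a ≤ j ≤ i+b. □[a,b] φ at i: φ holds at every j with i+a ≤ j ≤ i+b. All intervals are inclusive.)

Check ◇[≤1] ¬grant at every j in [1,1]:
  j=1: holds (witness at 2)
All positions satisfy it → formula holds.

Yes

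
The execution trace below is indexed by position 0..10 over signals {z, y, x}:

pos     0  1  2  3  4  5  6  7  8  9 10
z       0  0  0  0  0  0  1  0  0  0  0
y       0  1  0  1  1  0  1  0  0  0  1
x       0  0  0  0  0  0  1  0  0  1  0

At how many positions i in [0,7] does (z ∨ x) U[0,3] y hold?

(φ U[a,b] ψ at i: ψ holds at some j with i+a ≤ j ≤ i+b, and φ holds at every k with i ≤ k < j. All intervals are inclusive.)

4

Evaluate at each i in [0,7]:
  i=0: ✗ (lhs fails at k=0 before rhs at j=1)
  i=1: ✓ (rhs at j=1)
  i=2: ✗ (lhs fails at k=2 before rhs at j=3)
  i=3: ✓ (rhs at j=3)
  i=4: ✓ (rhs at j=4)
  i=5: ✗ (lhs fails at k=5 before rhs at j=6)
  i=6: ✓ (rhs at j=6)
  i=7: ✗ (lhs fails at k=7 before rhs at j=10)
Positions where it holds: {1, 3, 4, 6} → 4.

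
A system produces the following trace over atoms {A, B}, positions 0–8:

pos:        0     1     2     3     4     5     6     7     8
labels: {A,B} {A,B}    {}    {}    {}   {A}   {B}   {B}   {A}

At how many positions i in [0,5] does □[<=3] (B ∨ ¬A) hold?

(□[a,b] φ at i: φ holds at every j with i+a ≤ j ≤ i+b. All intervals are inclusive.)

Evaluate at each i in [0,5]:
  i=0: ✓ (all of [0,3])
  i=1: ✓ (all of [1,4])
  i=2: ✗ (fails at j=5)
  i=3: ✗ (fails at j=5)
  i=4: ✗ (fails at j=5)
  i=5: ✗ (fails at j=5)
Positions where it holds: {0, 1} → 2.

2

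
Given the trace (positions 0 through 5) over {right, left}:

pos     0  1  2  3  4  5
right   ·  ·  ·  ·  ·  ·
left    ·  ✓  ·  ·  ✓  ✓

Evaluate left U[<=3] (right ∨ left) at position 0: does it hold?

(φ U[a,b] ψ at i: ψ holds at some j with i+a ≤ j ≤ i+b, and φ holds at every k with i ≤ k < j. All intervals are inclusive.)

Need some j in [0,3] with (right ∨ left), and left at every k in [0,j-1].
  j=0: (right ∨ left) false.
  j=1: (right ∨ left) holds, but left fails at k=0 → not this j.
  j=2: (right ∨ left) false.
  j=3: (right ∨ left) false.
No j in the window works → until fails.

Does not hold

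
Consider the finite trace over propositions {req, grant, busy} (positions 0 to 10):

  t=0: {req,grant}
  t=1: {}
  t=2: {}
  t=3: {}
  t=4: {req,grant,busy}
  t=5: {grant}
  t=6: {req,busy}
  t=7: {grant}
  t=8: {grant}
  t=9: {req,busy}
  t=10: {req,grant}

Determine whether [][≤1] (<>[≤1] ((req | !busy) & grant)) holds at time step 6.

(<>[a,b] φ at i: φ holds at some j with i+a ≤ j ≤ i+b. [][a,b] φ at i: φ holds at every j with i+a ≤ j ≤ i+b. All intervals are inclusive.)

Check <>[≤1] ((req | !busy) & grant) at every j in [6,7]:
  j=6: holds (witness at 7)
  j=7: holds (witness at 7)
All positions satisfy it → formula holds.

Yes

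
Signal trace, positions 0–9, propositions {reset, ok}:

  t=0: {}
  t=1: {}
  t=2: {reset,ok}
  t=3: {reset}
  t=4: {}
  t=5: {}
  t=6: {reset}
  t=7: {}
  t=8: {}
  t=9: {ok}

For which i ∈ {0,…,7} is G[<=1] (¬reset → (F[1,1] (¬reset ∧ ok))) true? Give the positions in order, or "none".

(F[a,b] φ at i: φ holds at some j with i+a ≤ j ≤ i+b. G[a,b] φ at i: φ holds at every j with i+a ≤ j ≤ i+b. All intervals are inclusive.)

2

Evaluate at each i in [0,7]:
  i=0: ✗ (fails at j=0)
  i=1: ✗ (fails at j=1)
  i=2: ✓ (all of [2,3])
  i=3: ✗ (fails at j=4)
  i=4: ✗ (fails at j=4)
  i=5: ✗ (fails at j=5)
  i=6: ✗ (fails at j=7)
  i=7: ✗ (fails at j=7)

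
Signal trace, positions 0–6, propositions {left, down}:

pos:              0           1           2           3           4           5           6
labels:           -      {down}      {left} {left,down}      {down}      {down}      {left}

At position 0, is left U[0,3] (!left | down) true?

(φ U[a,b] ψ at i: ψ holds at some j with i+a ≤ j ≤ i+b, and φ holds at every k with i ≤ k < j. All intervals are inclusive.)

Need some j in [0,3] with (!left | down), and left at every k in [0,j-1].
  j=0: (!left | down) holds; no prefix to check → satisfied.

Holds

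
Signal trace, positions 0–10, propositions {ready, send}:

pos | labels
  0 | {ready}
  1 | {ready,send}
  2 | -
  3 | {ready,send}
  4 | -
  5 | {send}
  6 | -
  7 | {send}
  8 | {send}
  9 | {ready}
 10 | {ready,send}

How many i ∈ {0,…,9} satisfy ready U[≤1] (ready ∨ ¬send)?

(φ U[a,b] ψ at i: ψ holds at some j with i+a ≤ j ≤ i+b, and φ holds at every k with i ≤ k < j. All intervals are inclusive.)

7

Evaluate at each i in [0,9]:
  i=0: ✓ (rhs at j=0)
  i=1: ✓ (rhs at j=1)
  i=2: ✓ (rhs at j=2)
  i=3: ✓ (rhs at j=3)
  i=4: ✓ (rhs at j=4)
  i=5: ✗ (lhs fails at k=5 before rhs at j=6)
  i=6: ✓ (rhs at j=6)
  i=7: ✗ (no rhs in [7,8])
  i=8: ✗ (lhs fails at k=8 before rhs at j=9)
  i=9: ✓ (rhs at j=9)
Positions where it holds: {0, 1, 2, 3, 4, 6, 9} → 7.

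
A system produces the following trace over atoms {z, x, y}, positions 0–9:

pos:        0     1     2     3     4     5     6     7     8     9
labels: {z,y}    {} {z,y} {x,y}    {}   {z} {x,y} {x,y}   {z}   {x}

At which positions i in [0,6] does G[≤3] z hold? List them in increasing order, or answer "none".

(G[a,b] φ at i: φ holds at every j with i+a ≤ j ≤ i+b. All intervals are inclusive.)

none

Evaluate at each i in [0,6]:
  i=0: ✗ (fails at j=1)
  i=1: ✗ (fails at j=1)
  i=2: ✗ (fails at j=3)
  i=3: ✗ (fails at j=3)
  i=4: ✗ (fails at j=4)
  i=5: ✗ (fails at j=6)
  i=6: ✗ (fails at j=6)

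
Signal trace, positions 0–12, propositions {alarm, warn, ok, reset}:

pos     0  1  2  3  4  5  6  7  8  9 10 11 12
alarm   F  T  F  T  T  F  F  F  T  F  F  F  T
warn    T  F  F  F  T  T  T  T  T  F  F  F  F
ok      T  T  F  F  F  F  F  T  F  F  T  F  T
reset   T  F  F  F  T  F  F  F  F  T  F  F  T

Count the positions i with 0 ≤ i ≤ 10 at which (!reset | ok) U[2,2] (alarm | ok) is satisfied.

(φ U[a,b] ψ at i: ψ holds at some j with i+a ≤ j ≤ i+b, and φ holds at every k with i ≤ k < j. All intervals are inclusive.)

Evaluate at each i in [0,10]:
  i=0: ✗ (no rhs in [2,2])
  i=1: ✓ (rhs at j=3; lhs holds on [1,2])
  i=2: ✓ (rhs at j=4; lhs holds on [2,3])
  i=3: ✗ (no rhs in [5,5])
  i=4: ✗ (no rhs in [6,6])
  i=5: ✓ (rhs at j=7; lhs holds on [5,6])
  i=6: ✓ (rhs at j=8; lhs holds on [6,7])
  i=7: ✗ (no rhs in [9,9])
  i=8: ✗ (lhs fails at k=9 before rhs at j=10)
  i=9: ✗ (no rhs in [11,11])
  i=10: ✓ (rhs at j=12; lhs holds on [10,11])
Positions where it holds: {1, 2, 5, 6, 10} → 5.

5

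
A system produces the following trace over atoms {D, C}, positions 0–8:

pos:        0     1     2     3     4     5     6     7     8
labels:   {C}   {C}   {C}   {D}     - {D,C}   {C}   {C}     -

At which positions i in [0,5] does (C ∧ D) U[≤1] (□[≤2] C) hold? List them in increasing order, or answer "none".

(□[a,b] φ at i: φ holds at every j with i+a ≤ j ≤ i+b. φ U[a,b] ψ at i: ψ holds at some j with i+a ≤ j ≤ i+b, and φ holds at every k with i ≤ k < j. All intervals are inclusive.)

0, 5

Evaluate at each i in [0,5]:
  i=0: ✓ (rhs at j=0)
  i=1: ✗ (no rhs in [1,2])
  i=2: ✗ (no rhs in [2,3])
  i=3: ✗ (no rhs in [3,4])
  i=4: ✗ (lhs fails at k=4 before rhs at j=5)
  i=5: ✓ (rhs at j=5)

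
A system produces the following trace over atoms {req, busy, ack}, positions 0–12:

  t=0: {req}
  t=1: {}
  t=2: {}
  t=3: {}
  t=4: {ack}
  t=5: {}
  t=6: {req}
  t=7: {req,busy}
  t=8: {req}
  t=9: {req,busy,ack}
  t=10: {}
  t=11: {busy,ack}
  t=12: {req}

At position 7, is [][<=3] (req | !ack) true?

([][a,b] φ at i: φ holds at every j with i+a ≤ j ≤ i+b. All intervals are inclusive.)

Check (req | !ack) at every j in [7,10]:
  j=7: true
  j=8: true
  j=9: true
  j=10: true
All positions satisfy it → formula holds.

Yes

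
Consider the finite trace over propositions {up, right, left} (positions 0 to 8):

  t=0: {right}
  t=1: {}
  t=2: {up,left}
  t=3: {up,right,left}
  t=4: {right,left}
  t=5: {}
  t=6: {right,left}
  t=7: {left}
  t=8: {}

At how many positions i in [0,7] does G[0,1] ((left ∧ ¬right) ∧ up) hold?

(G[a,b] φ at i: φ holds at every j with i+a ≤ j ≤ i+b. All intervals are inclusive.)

0

Evaluate at each i in [0,7]:
  i=0: ✗ (fails at j=0)
  i=1: ✗ (fails at j=1)
  i=2: ✗ (fails at j=3)
  i=3: ✗ (fails at j=3)
  i=4: ✗ (fails at j=4)
  i=5: ✗ (fails at j=5)
  i=6: ✗ (fails at j=6)
  i=7: ✗ (fails at j=7)
Positions where it holds: {} → 0.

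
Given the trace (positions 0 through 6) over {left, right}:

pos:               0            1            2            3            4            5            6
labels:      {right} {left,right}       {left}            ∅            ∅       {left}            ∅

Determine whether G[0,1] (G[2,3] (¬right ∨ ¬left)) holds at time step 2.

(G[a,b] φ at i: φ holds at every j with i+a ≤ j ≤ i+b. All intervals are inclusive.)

Yes

Check G[2,3] (¬right ∨ ¬left) at every j in [2,3]:
  j=2: holds on [4,5]
  j=3: holds on [5,6]
All positions satisfy it → formula holds.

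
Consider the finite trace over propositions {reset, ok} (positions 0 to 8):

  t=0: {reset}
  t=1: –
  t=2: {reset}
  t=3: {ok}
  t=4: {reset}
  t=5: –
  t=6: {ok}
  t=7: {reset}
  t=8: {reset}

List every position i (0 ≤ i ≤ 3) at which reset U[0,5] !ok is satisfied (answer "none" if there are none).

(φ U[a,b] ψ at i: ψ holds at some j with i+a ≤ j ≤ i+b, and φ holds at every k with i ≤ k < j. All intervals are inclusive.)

0, 1, 2

Evaluate at each i in [0,3]:
  i=0: ✓ (rhs at j=0)
  i=1: ✓ (rhs at j=1)
  i=2: ✓ (rhs at j=2)
  i=3: ✗ (lhs fails at k=3 before rhs at j=4)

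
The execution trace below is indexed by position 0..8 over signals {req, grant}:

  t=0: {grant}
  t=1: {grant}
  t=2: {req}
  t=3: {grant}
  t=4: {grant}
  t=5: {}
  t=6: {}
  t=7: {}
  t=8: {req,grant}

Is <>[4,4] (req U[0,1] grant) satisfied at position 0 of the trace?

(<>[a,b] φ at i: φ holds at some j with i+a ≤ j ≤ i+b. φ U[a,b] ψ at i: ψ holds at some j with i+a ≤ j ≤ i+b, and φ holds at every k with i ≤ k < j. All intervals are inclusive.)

Check (req U[0,1] grant) at each j in [4,4]:
  j=4: holds
Found at j=4 → formula holds.

Yes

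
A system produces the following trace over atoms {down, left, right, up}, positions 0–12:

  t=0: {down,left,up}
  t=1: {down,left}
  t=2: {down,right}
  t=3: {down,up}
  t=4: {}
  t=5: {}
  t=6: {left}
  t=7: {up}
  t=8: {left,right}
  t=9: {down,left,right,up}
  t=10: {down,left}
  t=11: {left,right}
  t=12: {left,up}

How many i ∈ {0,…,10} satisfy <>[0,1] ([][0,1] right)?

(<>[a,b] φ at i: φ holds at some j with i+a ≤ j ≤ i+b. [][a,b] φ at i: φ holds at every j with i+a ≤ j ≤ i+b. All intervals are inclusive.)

Evaluate at each i in [0,10]:
  i=0: ✗ (none in [0,1])
  i=1: ✗ (none in [1,2])
  i=2: ✗ (none in [2,3])
  i=3: ✗ (none in [3,4])
  i=4: ✗ (none in [4,5])
  i=5: ✗ (none in [5,6])
  i=6: ✗ (none in [6,7])
  i=7: ✓ (witness j=8)
  i=8: ✓ (witness j=8)
  i=9: ✗ (none in [9,10])
  i=10: ✗ (none in [10,11])
Positions where it holds: {7, 8} → 2.

2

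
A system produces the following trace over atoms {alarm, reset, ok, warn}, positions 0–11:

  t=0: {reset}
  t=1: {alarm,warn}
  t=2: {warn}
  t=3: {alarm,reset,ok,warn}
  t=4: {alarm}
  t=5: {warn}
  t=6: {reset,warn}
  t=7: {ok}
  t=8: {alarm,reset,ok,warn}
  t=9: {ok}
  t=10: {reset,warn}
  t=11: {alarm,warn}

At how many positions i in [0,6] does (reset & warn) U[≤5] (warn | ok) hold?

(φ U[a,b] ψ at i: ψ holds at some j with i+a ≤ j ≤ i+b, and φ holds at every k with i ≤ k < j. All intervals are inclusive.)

5

Evaluate at each i in [0,6]:
  i=0: ✗ (lhs fails at k=0 before rhs at j=1)
  i=1: ✓ (rhs at j=1)
  i=2: ✓ (rhs at j=2)
  i=3: ✓ (rhs at j=3)
  i=4: ✗ (lhs fails at k=4 before rhs at j=5)
  i=5: ✓ (rhs at j=5)
  i=6: ✓ (rhs at j=6)
Positions where it holds: {1, 2, 3, 5, 6} → 5.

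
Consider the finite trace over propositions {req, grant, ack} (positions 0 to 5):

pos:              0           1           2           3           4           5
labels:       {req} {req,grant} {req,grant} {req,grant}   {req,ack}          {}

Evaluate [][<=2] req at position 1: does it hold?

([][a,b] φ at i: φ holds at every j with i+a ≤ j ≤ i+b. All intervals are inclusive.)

Check req at every j in [1,3]:
  j=1: true
  j=2: true
  j=3: true
All positions satisfy it → formula holds.

Holds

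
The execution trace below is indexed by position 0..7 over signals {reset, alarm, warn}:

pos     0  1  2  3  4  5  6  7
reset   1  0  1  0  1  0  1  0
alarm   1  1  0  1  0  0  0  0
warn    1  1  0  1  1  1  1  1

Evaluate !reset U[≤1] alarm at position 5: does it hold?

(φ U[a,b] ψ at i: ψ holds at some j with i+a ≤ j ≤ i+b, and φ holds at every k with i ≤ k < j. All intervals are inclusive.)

Need some j in [5,6] with alarm, and !reset at every k in [5,j-1].
  j=5: alarm false.
  j=6: alarm false.
No j in the window works → until fails.

Does not hold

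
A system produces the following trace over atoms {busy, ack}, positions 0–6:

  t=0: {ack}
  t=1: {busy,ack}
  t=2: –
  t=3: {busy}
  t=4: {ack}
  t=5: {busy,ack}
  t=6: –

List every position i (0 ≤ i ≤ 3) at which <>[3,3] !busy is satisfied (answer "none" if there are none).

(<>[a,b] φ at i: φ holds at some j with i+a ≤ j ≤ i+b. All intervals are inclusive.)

Evaluate at each i in [0,3]:
  i=0: ✗ (none in [3,3])
  i=1: ✓ (witness j=4)
  i=2: ✗ (none in [5,5])
  i=3: ✓ (witness j=6)

1, 3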